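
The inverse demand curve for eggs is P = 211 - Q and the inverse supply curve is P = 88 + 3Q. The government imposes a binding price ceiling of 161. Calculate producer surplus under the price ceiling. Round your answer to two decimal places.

888.17

Without the control, 211 - Q = 88 + 3Q so Q* = 30.75 and P* = 180.25.
At P = 161, sellers supply (161 - 88)/3 = 24.3333 while buyers want more, so the quantity traded is 24.3333 at price 161.
PS is the triangle above supply below 161: (1/2)(24.3333)(161 - 88) = 888.1667.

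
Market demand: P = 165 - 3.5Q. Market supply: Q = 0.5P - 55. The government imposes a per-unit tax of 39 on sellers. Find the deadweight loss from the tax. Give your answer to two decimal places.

138.27

Rewriting supply in inverse form: P = 110 + 2Q.
Pre-tax equilibrium: 165 - 3.5Q = 110 + 2Q gives Q* = 10, P* = 130.
A tax on sellers shifts supply up by 39: 165 - 3.5Q = 110 + 2Q + 39, so Q_t = 2.9091. Buyers pay P_b = 154.8182; sellers receive P_s = P_b - 39 = 115.8182.
Deadweight loss is the triangle between the curves from Q_t to Q*: (1/2)(10 - 2.9091)(39) = 138.2727.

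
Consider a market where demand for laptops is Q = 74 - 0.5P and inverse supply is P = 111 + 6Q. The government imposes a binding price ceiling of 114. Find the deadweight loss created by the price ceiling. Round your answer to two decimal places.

Rewriting demand in inverse form: P = 148 - 2Q.
Free-market equilibrium: 148 - 2Q = 111 + 6Q gives Q* = 4.625, P* = 138.75.
At P = 114, sellers supply (114 - 111)/6 = 0.5 while buyers want more, so the quantity traded is 0.5 at price 114.
The lost-trades triangle has base Q* - 0.5 = 4.125 and height equal to the gap between the curves at Q = 0.5, which is 147 - 114 = 33. DWL = (1/2)(4.125)(33) = 68.0625.

68.06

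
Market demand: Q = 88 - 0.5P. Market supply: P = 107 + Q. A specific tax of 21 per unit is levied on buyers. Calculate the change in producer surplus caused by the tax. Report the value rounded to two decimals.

-136.50

Rewriting demand in inverse form: P = 176 - 2Q.
Pre-tax equilibrium: 176 - 2Q = 107 + Q gives Q* = 23, P* = 130.
With the tax, buyers' net willingness to pay falls by 21: (176 - 21) - 2Q = 107 + Q, so Q_t = 16. Buyers pay P_b = 144; sellers receive P_s = P_b - 21 = 123.
PS falls from (1/2)(23)(23) = 264.5 to (1/2)(16)(16) = 128, a change of -136.5.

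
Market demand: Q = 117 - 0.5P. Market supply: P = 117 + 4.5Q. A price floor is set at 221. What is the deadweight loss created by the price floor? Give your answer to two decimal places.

Rewriting demand in inverse form: P = 234 - 2Q.
Without the control, 234 - 2Q = 117 + 4.5Q so Q* = 18 and P* = 198.
At the floor price 221, quantity demanded is (234 - 221)/2 = 6.5; demand is the short side, so Q = 6.5 trades at P = 221.
The lost-trades triangle has base Q* - 6.5 = 11.5 and height equal to the gap between the curves at Q = 6.5, which is 221 - 146.25 = 74.75. DWL = (1/2)(11.5)(74.75) = 429.8125.

429.81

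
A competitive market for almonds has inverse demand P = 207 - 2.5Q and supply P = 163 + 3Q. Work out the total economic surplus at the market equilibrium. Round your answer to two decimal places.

176.00

Equilibrium: 207 - 2.5Q = 163 + 3Q, so Q* = 8 and P* = 187.
Total surplus is the full triangle between the curves from 0 to Q*: (1/2)(8)(207 - 163) = 176.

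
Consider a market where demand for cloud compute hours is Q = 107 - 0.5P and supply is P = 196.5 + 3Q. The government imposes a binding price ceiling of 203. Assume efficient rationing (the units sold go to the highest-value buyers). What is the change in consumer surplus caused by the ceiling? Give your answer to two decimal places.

Rewriting demand in inverse form: P = 214 - 2Q.
Without the control, 214 - 2Q = 196.5 + 3Q so Q* = 3.5 and P* = 207.
At P = 203, sellers supply (203 - 196.5)/3 = 2.1667 while buyers want more, so the quantity traded is 2.1667 at price 203.
CS goes from (1/2)(3.5)(7) = 12.25 to 19.1389 (computed as (214 - 203)(2.1667) - (1/2)(2)(2.1667)^2), a change of 6.8889.

6.89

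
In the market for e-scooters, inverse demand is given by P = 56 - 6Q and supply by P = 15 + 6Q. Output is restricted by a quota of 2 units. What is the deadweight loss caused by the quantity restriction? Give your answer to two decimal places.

Unrestricted equilibrium: Q* = (56 - 15)/(6 + 6) = 3.4167.
At Q = 2 the demand price is 56 - 6(2) = 44 and the supply price is 15 + 6(2) = 27.
Deadweight loss is the triangle between the curves from 2 to 3.4167: (1/2)(44 - 27)(3.4167 - 2) = 12.0417.

12.04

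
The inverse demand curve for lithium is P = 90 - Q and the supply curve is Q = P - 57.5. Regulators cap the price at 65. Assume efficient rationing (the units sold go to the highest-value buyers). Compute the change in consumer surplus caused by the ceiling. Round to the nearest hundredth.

Rewriting supply in inverse form: P = 57.5 + Q.
Free-market equilibrium: 90 - Q = 57.5 + Q gives Q* = 16.25, P* = 73.75.
At P = 65, sellers supply (65 - 57.5)/1 = 7.5 while buyers want more, so the quantity traded is 7.5 at price 65.
CS goes from (1/2)(16.25)(16.25) = 132.0312 to 159.375 (computed as (90 - 65)(7.5) - (1/2)(1)(7.5)^2), a change of 27.3438.

27.34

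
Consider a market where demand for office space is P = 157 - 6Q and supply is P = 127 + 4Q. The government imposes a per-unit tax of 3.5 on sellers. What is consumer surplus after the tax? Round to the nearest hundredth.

Without the tax, 157 - 6Q = 127 + 4Q so Q* = 3 and P* = 139.
A tax on sellers shifts supply up by 3.5: 157 - 6Q = 127 + 4Q + 3.5, so Q_t = 2.65. Buyers pay P_b = 141.1; sellers receive P_s = P_b - 3.5 = 137.6.
Consumer surplus is the triangle under demand above P_b: (1/2)(2.65)(157 - 141.1) = 21.0675.

21.07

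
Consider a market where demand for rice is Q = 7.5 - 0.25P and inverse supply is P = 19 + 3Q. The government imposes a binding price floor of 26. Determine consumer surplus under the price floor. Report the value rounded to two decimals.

Rewriting demand in inverse form: P = 30 - 4Q.
Free-market equilibrium: 30 - 4Q = 19 + 3Q gives Q* = 1.5714, P* = 23.7143.
At P = 26, buyers demand (30 - 26)/4 = 1 while sellers would supply more, so the quantity traded is 1 at price 26.
CS is the triangle under demand above 26: (1/2)(1)(30 - 26) = 2.

2.00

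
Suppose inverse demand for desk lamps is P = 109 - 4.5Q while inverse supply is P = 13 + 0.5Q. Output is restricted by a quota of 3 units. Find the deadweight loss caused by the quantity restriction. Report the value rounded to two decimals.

656.10

Without the quota, 109 - 4.5Q = 13 + 0.5Q gives Q* = 19.2.
At Q = 3 the demand price is 109 - 4.5(3) = 95.5 and the supply price is 13 + 0.5(3) = 14.5.
DWL = (1/2)(gap between curves at 3) x (Q* - 3) = (1/2)(81)(16.2) = 656.1.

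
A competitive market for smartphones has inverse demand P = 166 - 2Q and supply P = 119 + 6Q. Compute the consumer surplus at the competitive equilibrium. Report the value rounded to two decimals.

34.52

Equilibrium: 166 - 2Q = 119 + 6Q, so Q* = 5.875 and P* = 154.25.
Consumer surplus is the triangle under demand above P*: (1/2)(5.875)(166 - 154.25) = (1/2)(5.875)(11.75) = 34.5156.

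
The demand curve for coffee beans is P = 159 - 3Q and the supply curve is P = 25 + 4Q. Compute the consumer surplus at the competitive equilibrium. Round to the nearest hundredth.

549.67

Setting demand equal to supply, 134 = 7Q, so Q* = 19.1429 and P* = 101.5714.
CS is the area between the demand curve and P* from 0 to Q*: (1/2)(19.1429)(57.4286) = 549.6735.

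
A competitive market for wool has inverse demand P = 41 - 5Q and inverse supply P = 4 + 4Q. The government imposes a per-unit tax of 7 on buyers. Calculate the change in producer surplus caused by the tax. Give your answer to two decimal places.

Without the tax, 41 - 5Q = 4 + 4Q so Q* = 4.1111 and P* = 20.4444.
A tax on buyers shifts demand down by 7: (41 - 7) - 5Q = 4 + 4Q, so Q_t = 3.3333. Buyers pay P_b = 24.3333; sellers receive P_s = P_b - 7 = 17.3333.
PS falls from (1/2)(4.1111)(16.4444) = 33.8025 to (1/2)(3.3333)(13.3333) = 22.2222, a change of -11.5802.

-11.58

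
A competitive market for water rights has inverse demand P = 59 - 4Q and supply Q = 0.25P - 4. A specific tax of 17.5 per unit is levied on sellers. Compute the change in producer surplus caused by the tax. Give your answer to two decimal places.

Rewriting supply in inverse form: P = 16 + 4Q.
Pre-tax equilibrium: 59 - 4Q = 16 + 4Q gives Q* = 5.375, P* = 37.5.
With the tax, sellers need 17.5 more per unit: 59 - 4Q = 16 + 4Q + 17.5, so Q_t = 3.1875. Buyers pay P_b = 46.25; sellers receive P_s = P_b - 17.5 = 28.75.
PS falls from (1/2)(5.375)(21.5) = 57.7812 to (1/2)(3.1875)(12.75) = 20.3203, a change of -37.4609.

-37.46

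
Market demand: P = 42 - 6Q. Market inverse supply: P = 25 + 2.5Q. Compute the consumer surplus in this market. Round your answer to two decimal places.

12.00

Set 42 - 6Q = 25 + 2.5Q, which gives 17 = 8.5Q, so Q* = 2 and P* = 42 - 6(2) = 30.
Consumer surplus is the triangle under demand above P*: (1/2)(2)(42 - 30) = (1/2)(2)(12) = 12.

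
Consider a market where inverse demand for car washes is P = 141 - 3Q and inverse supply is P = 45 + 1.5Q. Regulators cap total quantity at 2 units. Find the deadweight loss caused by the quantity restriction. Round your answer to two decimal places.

Without the quota, 141 - 3Q = 45 + 1.5Q gives Q* = 21.3333.
At Q = 2 the demand price is 141 - 3(2) = 135 and the supply price is 45 + 1.5(2) = 48.
DWL = (1/2)(gap between curves at 2) x (Q* - 2) = (1/2)(87)(19.3333) = 841.

841.00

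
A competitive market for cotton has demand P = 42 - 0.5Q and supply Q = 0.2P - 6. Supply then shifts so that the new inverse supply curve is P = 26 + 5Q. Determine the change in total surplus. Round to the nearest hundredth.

10.18

Rewriting supply in inverse form: P = 30 + 5Q.
Initial equilibrium: Q_0 = 2.1818, P_0 = 40.9091; CS_0 = (1/2)(2.1818)(1.0909) = 1.1901, PS_0 = (1/2)(2.1818)(10.9091) = 11.9008.
New equilibrium: 42 - 0.5Q = 26 + 5Q gives Q_1 = 2.9091, P_1 = 40.5455; CS_1 = 2.1157, PS_1 = 21.157.
Change in total surplus = (2.1157 + 21.157) - (1.1901 + 11.9008) = 10.1818.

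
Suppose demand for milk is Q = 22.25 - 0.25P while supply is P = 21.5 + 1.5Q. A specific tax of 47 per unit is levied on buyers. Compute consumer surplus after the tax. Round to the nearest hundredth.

Rewriting demand in inverse form: P = 89 - 4Q.
Pre-tax equilibrium: 89 - 4Q = 21.5 + 1.5Q gives Q* = 12.2727, P* = 39.9091.
A tax on buyers shifts demand down by 47: (89 - 47) - 4Q = 21.5 + 1.5Q, so Q_t = 3.7273. Buyers pay P_b = 74.0909; sellers receive P_s = P_b - 47 = 27.0909.
Consumer surplus is the triangle under demand above P_b: (1/2)(3.7273)(89 - 74.0909) = 27.7851.

27.79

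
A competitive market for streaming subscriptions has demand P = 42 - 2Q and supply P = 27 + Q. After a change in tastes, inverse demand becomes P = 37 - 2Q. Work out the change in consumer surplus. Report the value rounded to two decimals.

-13.89

Initial equilibrium: Q_0 = 5, P_0 = 32; CS_0 = (1/2)(5)(10) = 25, PS_0 = (1/2)(5)(5) = 12.5.
New equilibrium: 37 - 2Q = 27 + Q gives Q_1 = 3.3333, P_1 = 30.3333; CS_1 = 11.1111, PS_1 = 5.5556.
Change in consumer surplus = 11.1111 - 25 = -13.8889.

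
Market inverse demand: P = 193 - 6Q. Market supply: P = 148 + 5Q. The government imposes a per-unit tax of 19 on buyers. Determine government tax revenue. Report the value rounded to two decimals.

44.91

Without the tax, 193 - 6Q = 148 + 5Q so Q* = 4.0909 and P* = 168.4545.
A tax on buyers shifts demand down by 19: (193 - 19) - 6Q = 148 + 5Q, so Q_t = 2.3636. Buyers pay P_b = 178.8182; sellers receive P_s = P_b - 19 = 159.8182.
Revenue is the tax times quantity traded: 19 x 2.3636 = 44.9091.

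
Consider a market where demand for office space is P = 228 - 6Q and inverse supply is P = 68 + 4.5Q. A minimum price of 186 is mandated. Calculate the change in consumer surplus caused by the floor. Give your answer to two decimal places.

-549.60

Free-market equilibrium: 228 - 6Q = 68 + 4.5Q gives Q* = 15.2381, P* = 136.5714.
At the floor price 186, quantity demanded is (228 - 186)/6 = 7; demand is the short side, so Q = 7 trades at P = 186.
CS goes from (1/2)(15.2381)(91.4286) = 696.5986 to 147 (computed as (228 - 186)(7) - (1/2)(6)(7)^2), a change of -549.5986.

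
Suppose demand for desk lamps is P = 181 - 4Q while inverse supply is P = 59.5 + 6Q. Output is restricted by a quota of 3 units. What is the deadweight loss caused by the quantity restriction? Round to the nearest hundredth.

418.61

Unrestricted equilibrium: Q* = (181 - 59.5)/(4 + 6) = 12.15.
At Q = 3 the demand price is 181 - 4(3) = 169 and the supply price is 59.5 + 6(3) = 77.5.
DWL = (1/2)(gap between curves at 3) x (Q* - 3) = (1/2)(91.5)(9.15) = 418.6125.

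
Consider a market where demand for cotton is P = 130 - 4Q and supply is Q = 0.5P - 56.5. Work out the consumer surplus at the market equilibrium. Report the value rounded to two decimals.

Rewriting supply in inverse form: P = 113 + 2Q.
Equilibrium: 130 - 4Q = 113 + 2Q, so Q* = 2.8333 and P* = 118.6667.
The demand choke price is 130, so CS = (1/2)(Q*)(130 - P*) = (1/2)(2.8333)(11.3333) = 16.0556.

16.06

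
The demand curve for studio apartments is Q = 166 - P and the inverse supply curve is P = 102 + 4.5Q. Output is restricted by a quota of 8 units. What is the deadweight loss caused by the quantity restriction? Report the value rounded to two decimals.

Rewriting demand in inverse form: P = 166 - Q.
Unrestricted equilibrium: Q* = (166 - 102)/(1 + 4.5) = 11.6364.
At Q = 8 the demand price is 166 - (8) = 158 and the supply price is 102 + 4.5(8) = 138.
Deadweight loss is the triangle between the curves from 8 to 11.6364: (1/2)(158 - 138)(11.6364 - 8) = 36.3636.

36.36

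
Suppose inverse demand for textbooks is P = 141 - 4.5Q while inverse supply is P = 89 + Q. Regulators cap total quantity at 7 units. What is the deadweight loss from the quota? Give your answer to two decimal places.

16.57

Unrestricted equilibrium: Q* = (141 - 89)/(4.5 + 1) = 9.4545.
At Q = 7 the demand price is 141 - 4.5(7) = 109.5 and the supply price is 89 + (7) = 96.
DWL = (1/2)(gap between curves at 7) x (Q* - 7) = (1/2)(13.5)(2.4545) = 16.5682.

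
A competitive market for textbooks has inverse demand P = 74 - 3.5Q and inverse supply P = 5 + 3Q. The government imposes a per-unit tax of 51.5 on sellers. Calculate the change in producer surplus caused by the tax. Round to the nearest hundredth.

Pre-tax equilibrium: 74 - 3.5Q = 5 + 3Q gives Q* = 10.6154, P* = 36.8462.
A tax on sellers shifts supply up by 51.5: 74 - 3.5Q = 5 + 3Q + 51.5, so Q_t = 2.6923. Buyers pay P_b = 64.5769; sellers receive P_s = P_b - 51.5 = 13.0769.
Producers lose the trapezoid between P_s and P* out to Q_t plus the triangle from Q_t to Q*: change in PS = 10.8728 - 169.0296 = -158.1568.

-158.16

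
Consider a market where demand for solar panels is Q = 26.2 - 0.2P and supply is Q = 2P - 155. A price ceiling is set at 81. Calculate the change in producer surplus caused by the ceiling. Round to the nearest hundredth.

Rewriting demand in inverse form: P = 131 - 5Q.
Rewriting supply in inverse form: P = 77.5 + 0.5Q.
Free-market equilibrium: 131 - 5Q = 77.5 + 0.5Q gives Q* = 9.7273, P* = 82.3636.
At the ceiling price 81, quantity supplied is (81 - 77.5)/0.5 = 7; supply is the short side, so Q = 7 trades at P = 81.
PS goes from (1/2)(9.7273)(4.8636) = 23.655 to 12.25 (computed as (81 - 77.5)(7) - (1/2)(0.5)(7)^2), a change of -11.405.

-11.40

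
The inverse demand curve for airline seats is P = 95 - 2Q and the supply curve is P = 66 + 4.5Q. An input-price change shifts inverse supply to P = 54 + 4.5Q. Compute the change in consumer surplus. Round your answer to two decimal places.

19.88

Initial equilibrium: Q_0 = 4.4615, P_0 = 86.0769; CS_0 = (1/2)(4.4615)(8.9231) = 19.9053, PS_0 = (1/2)(4.4615)(20.0769) = 44.787.
New equilibrium: 95 - 2Q = 54 + 4.5Q gives Q_1 = 6.3077, P_1 = 82.3846; CS_1 = 39.787, PS_1 = 89.5207.
Change in consumer surplus = 39.787 - 19.9053 = 19.8817.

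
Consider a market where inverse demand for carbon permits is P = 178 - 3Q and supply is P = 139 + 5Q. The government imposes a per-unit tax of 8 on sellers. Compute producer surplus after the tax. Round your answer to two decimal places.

37.54

Pre-tax equilibrium: 178 - 3Q = 139 + 5Q gives Q* = 4.875, P* = 163.375.
With the tax, sellers need 8 more per unit: 178 - 3Q = 139 + 5Q + 8, so Q_t = 3.875. Buyers pay P_b = 166.375; sellers receive P_s = P_b - 8 = 158.375.
Producer surplus is the triangle above supply below P_s: (1/2)(3.875)(158.375 - 139) = 37.5391.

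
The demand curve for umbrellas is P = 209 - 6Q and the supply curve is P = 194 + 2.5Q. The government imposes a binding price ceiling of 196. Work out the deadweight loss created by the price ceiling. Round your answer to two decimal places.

Free-market equilibrium: 209 - 6Q = 194 + 2.5Q gives Q* = 1.7647, P* = 198.4118.
At P = 196, sellers supply (196 - 194)/2.5 = 0.8 while buyers want more, so the quantity traded is 0.8 at price 196.
The lost-trades triangle has base Q* - 0.8 = 0.9647 and height equal to the gap between the curves at Q = 0.8, which is 204.2 - 196 = 8.2. DWL = (1/2)(0.9647)(8.2) = 3.9553.

3.96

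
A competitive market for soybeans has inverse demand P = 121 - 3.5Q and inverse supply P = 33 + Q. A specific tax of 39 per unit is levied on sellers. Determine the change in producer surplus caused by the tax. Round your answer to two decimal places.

Pre-tax equilibrium: 121 - 3.5Q = 33 + Q gives Q* = 19.5556, P* = 52.5556.
A tax on sellers shifts supply up by 39: 121 - 3.5Q = 33 + Q + 39, so Q_t = 10.8889. Buyers pay P_b = 82.8889; sellers receive P_s = P_b - 39 = 43.8889.
Producers lose the trapezoid between P_s and P* out to Q_t plus the triangle from Q_t to Q*: change in PS = 59.284 - 191.2099 = -131.9259.

-131.93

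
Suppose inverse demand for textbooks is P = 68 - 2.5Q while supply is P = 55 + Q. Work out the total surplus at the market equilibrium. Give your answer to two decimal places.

24.14

Setting demand equal to supply, 13 = 3.5Q, so Q* = 3.7143 and P* = 58.7143.
CS = (1/2)(3.7143)(9.2857) = 17.2449 and PS = (1/2)(3.7143)(3.7143) = 6.898, so total surplus = 24.1429.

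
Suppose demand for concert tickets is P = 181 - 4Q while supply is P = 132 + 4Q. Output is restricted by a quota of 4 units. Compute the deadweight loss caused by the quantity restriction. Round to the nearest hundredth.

Unrestricted equilibrium: Q* = (181 - 132)/(4 + 4) = 6.125.
At Q = 4 the demand price is 181 - 4(4) = 165 and the supply price is 132 + 4(4) = 148.
Deadweight loss is the triangle between the curves from 4 to 6.125: (1/2)(165 - 148)(6.125 - 4) = 18.0625.

18.06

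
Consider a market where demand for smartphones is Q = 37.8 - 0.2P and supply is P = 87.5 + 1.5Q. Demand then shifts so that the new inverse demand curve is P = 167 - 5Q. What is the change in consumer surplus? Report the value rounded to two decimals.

-235.62

Rewriting demand in inverse form: P = 189 - 5Q.
Initial equilibrium: Q_0 = 15.6154, P_0 = 110.9231; CS_0 = (1/2)(15.6154)(78.0769) = 609.6006, PS_0 = (1/2)(15.6154)(23.4231) = 182.8802.
New equilibrium: 167 - 5Q = 87.5 + 1.5Q gives Q_1 = 12.2308, P_1 = 105.8462; CS_1 = 373.9793, PS_1 = 112.1938.
Change in consumer surplus = 373.9793 - 609.6006 = -235.6213.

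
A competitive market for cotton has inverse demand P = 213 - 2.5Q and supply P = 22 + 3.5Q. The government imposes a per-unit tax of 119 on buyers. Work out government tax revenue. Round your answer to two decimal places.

1428.00

Without the tax, 213 - 2.5Q = 22 + 3.5Q so Q* = 31.8333 and P* = 133.4167.
With the tax, buyers' net willingness to pay falls by 119: (213 - 119) - 2.5Q = 22 + 3.5Q, so Q_t = 12. Buyers pay P_b = 183; sellers receive P_s = P_b - 119 = 64.
Revenue is the tax times quantity traded: 119 x 12 = 1428.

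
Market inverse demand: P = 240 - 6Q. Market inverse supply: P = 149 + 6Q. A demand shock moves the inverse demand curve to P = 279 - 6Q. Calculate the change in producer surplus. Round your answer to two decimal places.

Initial equilibrium: Q_0 = 7.5833, P_0 = 194.5; CS_0 = (1/2)(7.5833)(45.5) = 172.5208, PS_0 = (1/2)(7.5833)(45.5) = 172.5208.
New equilibrium: 279 - 6Q = 149 + 6Q gives Q_1 = 10.8333, P_1 = 214; CS_1 = 352.0833, PS_1 = 352.0833.
Change in producer surplus = 352.0833 - 172.5208 = 179.5625.

179.56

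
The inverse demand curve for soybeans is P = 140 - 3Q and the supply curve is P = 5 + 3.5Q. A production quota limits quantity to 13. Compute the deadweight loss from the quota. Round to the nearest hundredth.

196.17

Without the quota, 140 - 3Q = 5 + 3.5Q gives Q* = 20.7692.
At Q = 13 the demand price is 140 - 3(13) = 101 and the supply price is 5 + 3.5(13) = 50.5.
DWL = (1/2)(gap between curves at 13) x (Q* - 13) = (1/2)(50.5)(7.7692) = 196.1731.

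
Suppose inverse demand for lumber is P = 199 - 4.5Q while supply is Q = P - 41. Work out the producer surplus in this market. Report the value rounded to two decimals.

Rewriting supply in inverse form: P = 41 + Q.
Setting demand equal to supply, 158 = 5.5Q, so Q* = 28.7273 and P* = 69.7273.
PS is the area between P* and the supply curve from 0 to Q*: (1/2)(28.7273)(28.7273) = 412.6281.

412.63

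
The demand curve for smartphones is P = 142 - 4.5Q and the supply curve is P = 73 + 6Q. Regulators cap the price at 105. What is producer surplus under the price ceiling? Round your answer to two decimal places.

Free-market equilibrium: 142 - 4.5Q = 73 + 6Q gives Q* = 6.5714, P* = 112.4286.
At P = 105, sellers supply (105 - 73)/6 = 5.3333 while buyers want more, so the quantity traded is 5.3333 at price 105.
PS is the triangle above supply below 105: (1/2)(5.3333)(105 - 73) = 85.3333.

85.33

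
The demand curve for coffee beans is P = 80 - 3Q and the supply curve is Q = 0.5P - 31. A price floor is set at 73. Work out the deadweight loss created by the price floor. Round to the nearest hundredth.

4.01

Rewriting supply in inverse form: P = 62 + 2Q.
Free-market equilibrium: 80 - 3Q = 62 + 2Q gives Q* = 3.6, P* = 69.2.
At P = 73, buyers demand (80 - 73)/3 = 2.3333 while sellers would supply more, so the quantity traded is 2.3333 at price 73.
At Q = 2.3333 the demand price is 73 and the supply price is 66.6667. Deadweight loss is the triangle between the curves from 2.3333 to 3.6: (1/2)(73 - 66.6667)(3.6 - 2.3333) = 4.0111.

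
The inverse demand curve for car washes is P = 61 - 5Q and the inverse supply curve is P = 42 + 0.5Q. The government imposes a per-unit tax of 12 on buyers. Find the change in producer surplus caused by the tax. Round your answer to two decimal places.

-2.58

Without the tax, 61 - 5Q = 42 + 0.5Q so Q* = 3.4545 and P* = 43.7273.
A tax on buyers shifts demand down by 12: (61 - 12) - 5Q = 42 + 0.5Q, so Q_t = 1.2727. Buyers pay P_b = 54.6364; sellers receive P_s = P_b - 12 = 42.6364.
PS falls from (1/2)(3.4545)(1.7273) = 2.9835 to (1/2)(1.2727)(0.6364) = 0.405, a change of -2.5785.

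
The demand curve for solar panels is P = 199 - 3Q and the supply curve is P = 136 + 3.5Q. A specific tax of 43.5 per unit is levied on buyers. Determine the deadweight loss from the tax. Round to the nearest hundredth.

Pre-tax equilibrium: 199 - 3Q = 136 + 3.5Q gives Q* = 9.6923, P* = 169.9231.
A tax on buyers shifts demand down by 43.5: (199 - 43.5) - 3Q = 136 + 3.5Q, so Q_t = 3. Buyers pay P_b = 190; sellers receive P_s = P_b - 43.5 = 146.5.
Deadweight loss is the triangle between the curves from Q_t to Q*: (1/2)(9.6923 - 3)(43.5) = 145.5577.

145.56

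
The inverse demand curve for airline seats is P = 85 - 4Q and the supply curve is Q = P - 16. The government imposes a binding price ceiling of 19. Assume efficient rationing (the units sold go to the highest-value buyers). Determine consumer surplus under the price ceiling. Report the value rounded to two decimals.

Rewriting supply in inverse form: P = 16 + Q.
Without the control, 85 - 4Q = 16 + Q so Q* = 13.8 and P* = 29.8.
At the ceiling price 19, quantity supplied is (19 - 16)/1 = 3; supply is the short side, so Q = 3 trades at P = 19.
The demand price at Q = 3 is 73. CS is the trapezoid between demand and 19 over [0, 3]: (1/2)[(85 - 19) + (73 - 19)](3) = 180.

180.00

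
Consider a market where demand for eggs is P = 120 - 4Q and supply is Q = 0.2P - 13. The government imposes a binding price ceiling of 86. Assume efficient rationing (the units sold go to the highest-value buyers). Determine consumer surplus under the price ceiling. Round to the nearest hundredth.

107.52

Rewriting supply in inverse form: P = 65 + 5Q.
Without the control, 120 - 4Q = 65 + 5Q so Q* = 6.1111 and P* = 95.5556.
At P = 86, sellers supply (86 - 65)/5 = 4.2 while buyers want more, so the quantity traded is 4.2 at price 86.
The demand price at Q = 4.2 is 103.2. CS is the trapezoid between demand and 86 over [0, 4.2]: (1/2)[(120 - 86) + (103.2 - 86)](4.2) = 107.52.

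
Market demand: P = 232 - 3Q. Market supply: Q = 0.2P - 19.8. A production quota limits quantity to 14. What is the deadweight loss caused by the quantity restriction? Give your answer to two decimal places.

27.56

Rewriting supply in inverse form: P = 99 + 5Q.
Unrestricted equilibrium: Q* = (232 - 99)/(3 + 5) = 16.625.
At Q = 14 the demand price is 232 - 3(14) = 190 and the supply price is 99 + 5(14) = 169.
Deadweight loss is the triangle between the curves from 14 to 16.625: (1/2)(190 - 169)(16.625 - 14) = 27.5625.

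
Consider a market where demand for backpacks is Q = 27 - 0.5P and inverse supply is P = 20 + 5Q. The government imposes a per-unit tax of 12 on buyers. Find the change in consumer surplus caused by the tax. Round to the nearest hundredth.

Rewriting demand in inverse form: P = 54 - 2Q.
Pre-tax equilibrium: 54 - 2Q = 20 + 5Q gives Q* = 4.8571, P* = 44.2857.
A tax on buyers shifts demand down by 12: (54 - 12) - 2Q = 20 + 5Q, so Q_t = 3.1429. Buyers pay P_b = 47.7143; sellers receive P_s = P_b - 12 = 35.7143.
Consumers lose the trapezoid between P* and P_b out to Q_t plus the triangle from Q_t to Q*: change in CS = 9.8776 - 23.5918 = -13.7143.

-13.71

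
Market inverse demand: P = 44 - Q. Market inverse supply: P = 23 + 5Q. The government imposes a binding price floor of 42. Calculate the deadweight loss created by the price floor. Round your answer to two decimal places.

6.75

Without the control, 44 - Q = 23 + 5Q so Q* = 3.5 and P* = 40.5.
At P = 42, buyers demand (44 - 42)/1 = 2 while sellers would supply more, so the quantity traded is 2 at price 42.
At Q = 2 the demand price is 42 and the supply price is 33. Deadweight loss is the triangle between the curves from 2 to 3.5: (1/2)(42 - 33)(3.5 - 2) = 6.75.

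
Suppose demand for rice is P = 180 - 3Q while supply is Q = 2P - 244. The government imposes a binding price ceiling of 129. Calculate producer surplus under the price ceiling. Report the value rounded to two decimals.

49.00

Rewriting supply in inverse form: P = 122 + 0.5Q.
Free-market equilibrium: 180 - 3Q = 122 + 0.5Q gives Q* = 16.5714, P* = 130.2857.
At the ceiling price 129, quantity supplied is (129 - 122)/0.5 = 14; supply is the short side, so Q = 14 trades at P = 129.
PS is the triangle above supply below 129: (1/2)(14)(129 - 122) = 49.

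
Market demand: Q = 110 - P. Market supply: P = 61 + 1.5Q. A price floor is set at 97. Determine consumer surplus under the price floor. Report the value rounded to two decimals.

Rewriting demand in inverse form: P = 110 - Q.
Without the control, 110 - Q = 61 + 1.5Q so Q* = 19.6 and P* = 90.4.
At the floor price 97, quantity demanded is (110 - 97)/1 = 13; demand is the short side, so Q = 13 trades at P = 97.
CS is the triangle under demand above 97: (1/2)(13)(110 - 97) = 84.5.

84.50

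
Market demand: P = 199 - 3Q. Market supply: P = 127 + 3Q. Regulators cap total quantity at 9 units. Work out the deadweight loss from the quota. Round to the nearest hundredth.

27.00

Without the quota, 199 - 3Q = 127 + 3Q gives Q* = 12.
At Q = 9 the demand price is 199 - 3(9) = 172 and the supply price is 127 + 3(9) = 154.
Deadweight loss is the triangle between the curves from 9 to 12: (1/2)(172 - 154)(12 - 9) = 27.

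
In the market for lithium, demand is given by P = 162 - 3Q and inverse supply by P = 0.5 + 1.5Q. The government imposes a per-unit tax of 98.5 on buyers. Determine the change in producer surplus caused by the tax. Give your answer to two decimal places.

Without the tax, 162 - 3Q = 0.5 + 1.5Q so Q* = 35.8889 and P* = 54.3333.
A tax on buyers shifts demand down by 98.5: (162 - 98.5) - 3Q = 0.5 + 1.5Q, so Q_t = 14. Buyers pay P_b = 120; sellers receive P_s = P_b - 98.5 = 21.5.
PS falls from (1/2)(35.8889)(53.8333) = 966.0093 to (1/2)(14)(21) = 147, a change of -819.0093.

-819.01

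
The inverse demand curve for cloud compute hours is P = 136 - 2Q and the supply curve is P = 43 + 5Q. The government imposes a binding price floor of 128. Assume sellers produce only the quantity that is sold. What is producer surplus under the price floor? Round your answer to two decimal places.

300.00

Without the control, 136 - 2Q = 43 + 5Q so Q* = 13.2857 and P* = 109.4286.
At the floor price 128, quantity demanded is (136 - 128)/2 = 4; demand is the short side, so Q = 4 trades at P = 128.
The supply price at Q = 4 is 63. PS is the trapezoid between 128 and supply over [0, 4]: (1/2)[(128 - 43) + (128 - 63)](4) = 300.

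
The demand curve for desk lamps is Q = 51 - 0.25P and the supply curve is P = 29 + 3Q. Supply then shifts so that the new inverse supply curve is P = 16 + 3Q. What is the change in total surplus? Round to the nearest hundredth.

Rewriting demand in inverse form: P = 204 - 4Q.
Initial equilibrium: Q_0 = 25, P_0 = 104; CS_0 = (1/2)(25)(100) = 1250, PS_0 = (1/2)(25)(75) = 937.5.
New equilibrium: 204 - 4Q = 16 + 3Q gives Q_1 = 26.8571, P_1 = 96.5714; CS_1 = 1442.6122, PS_1 = 1081.9592.
Change in total surplus = (1442.6122 + 1081.9592) - (1250 + 937.5) = 337.0714.

337.07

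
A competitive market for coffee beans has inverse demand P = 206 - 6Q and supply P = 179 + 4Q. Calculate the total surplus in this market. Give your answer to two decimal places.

Setting demand equal to supply, 27 = 10Q, so Q* = 2.7 and P* = 189.8.
CS = (1/2)(2.7)(16.2) = 21.87 and PS = (1/2)(2.7)(10.8) = 14.58, so total surplus = 36.45.

36.45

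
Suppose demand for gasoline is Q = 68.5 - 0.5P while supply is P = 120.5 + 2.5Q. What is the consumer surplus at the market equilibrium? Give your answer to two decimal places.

Rewriting demand in inverse form: P = 137 - 2Q.
Setting demand equal to supply, 16.5 = 4.5Q, so Q* = 3.6667 and P* = 129.6667.
Consumer surplus is the triangle under demand above P*: (1/2)(3.6667)(137 - 129.6667) = (1/2)(3.6667)(7.3333) = 13.4444.

13.44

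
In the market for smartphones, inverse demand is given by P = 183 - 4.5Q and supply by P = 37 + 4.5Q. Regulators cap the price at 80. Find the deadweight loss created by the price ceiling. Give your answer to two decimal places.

200.00

Without the control, 183 - 4.5Q = 37 + 4.5Q so Q* = 16.2222 and P* = 110.
At P = 80, sellers supply (80 - 37)/4.5 = 9.5556 while buyers want more, so the quantity traded is 9.5556 at price 80.
The lost-trades triangle has base Q* - 9.5556 = 6.6667 and height equal to the gap between the curves at Q = 9.5556, which is 140 - 80 = 60. DWL = (1/2)(6.6667)(60) = 200.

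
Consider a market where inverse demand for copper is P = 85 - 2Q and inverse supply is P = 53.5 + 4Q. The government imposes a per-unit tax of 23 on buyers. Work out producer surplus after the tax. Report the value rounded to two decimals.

4.01

Pre-tax equilibrium: 85 - 2Q = 53.5 + 4Q gives Q* = 5.25, P* = 74.5.
With the tax, buyers' net willingness to pay falls by 23: (85 - 23) - 2Q = 53.5 + 4Q, so Q_t = 1.4167. Buyers pay P_b = 82.1667; sellers receive P_s = P_b - 23 = 59.1667.
PS = (1/2)(Q_t)(P_s - 53.5) = (1/2)(1.4167)(5.6667) = 4.0139.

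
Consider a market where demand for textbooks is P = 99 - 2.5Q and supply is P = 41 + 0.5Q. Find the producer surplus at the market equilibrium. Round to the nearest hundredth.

Set 99 - 2.5Q = 41 + 0.5Q, which gives 58 = 3Q, so Q* = 19.3333 and P* = 99 - 2.5(19.3333) = 50.6667.
The supply curve's price intercept is 41, so PS = (1/2)(Q*)(P* - 41) = (1/2)(19.3333)(9.6667) = 93.4444.

93.44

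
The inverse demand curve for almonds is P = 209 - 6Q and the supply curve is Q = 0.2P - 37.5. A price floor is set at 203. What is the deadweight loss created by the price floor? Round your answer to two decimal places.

5.01

Rewriting supply in inverse form: P = 187.5 + 5Q.
Free-market equilibrium: 209 - 6Q = 187.5 + 5Q gives Q* = 1.9545, P* = 197.2727.
At P = 203, buyers demand (209 - 203)/6 = 1 while sellers would supply more, so the quantity traded is 1 at price 203.
The lost-trades triangle has base Q* - 1 = 0.9545 and height equal to the gap between the curves at Q = 1, which is 203 - 192.5 = 10.5. DWL = (1/2)(0.9545)(10.5) = 5.0114.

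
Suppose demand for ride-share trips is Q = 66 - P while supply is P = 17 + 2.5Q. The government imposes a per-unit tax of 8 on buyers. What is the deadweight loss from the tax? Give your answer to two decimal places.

Rewriting demand in inverse form: P = 66 - Q.
Pre-tax equilibrium: 66 - Q = 17 + 2.5Q gives Q* = 14, P* = 52.
With the tax, buyers' net willingness to pay falls by 8: (66 - 8) - Q = 17 + 2.5Q, so Q_t = 11.7143. Buyers pay P_b = 54.2857; sellers receive P_s = P_b - 8 = 46.2857.
The welfare triangle lost has base Q* - Q_t = 2.2857 and height t = 8, so DWL = (1/2)(2.2857)(8) = 9.1429.

9.14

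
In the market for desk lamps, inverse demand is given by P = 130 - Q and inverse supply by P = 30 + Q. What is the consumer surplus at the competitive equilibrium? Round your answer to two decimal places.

1250.00

Equilibrium: 130 - Q = 30 + Q, so Q* = 50 and P* = 80.
Consumer surplus is the triangle under demand above P*: (1/2)(50)(130 - 80) = (1/2)(50)(50) = 1250.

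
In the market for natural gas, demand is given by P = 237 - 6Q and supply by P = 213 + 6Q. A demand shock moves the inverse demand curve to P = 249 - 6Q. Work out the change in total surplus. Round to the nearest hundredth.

30.00

Initial equilibrium: Q_0 = 2, P_0 = 225; CS_0 = (1/2)(2)(12) = 12, PS_0 = (1/2)(2)(12) = 12.
New equilibrium: 249 - 6Q = 213 + 6Q gives Q_1 = 3, P_1 = 231; CS_1 = 27, PS_1 = 27.
Change in total surplus = (27 + 27) - (12 + 12) = 30.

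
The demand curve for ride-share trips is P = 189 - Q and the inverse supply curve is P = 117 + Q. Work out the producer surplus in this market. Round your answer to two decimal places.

Set 189 - Q = 117 + Q, which gives 72 = 2Q, so Q* = 36 and P* = 189 - (36) = 153.
PS is the area between P* and the supply curve from 0 to Q*: (1/2)(36)(36) = 648.

648.00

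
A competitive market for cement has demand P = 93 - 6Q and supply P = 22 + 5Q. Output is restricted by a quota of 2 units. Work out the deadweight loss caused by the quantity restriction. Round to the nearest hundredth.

109.14

Without the quota, 93 - 6Q = 22 + 5Q gives Q* = 6.4545.
At Q = 2 the demand price is 93 - 6(2) = 81 and the supply price is 22 + 5(2) = 32.
DWL = (1/2)(gap between curves at 2) x (Q* - 2) = (1/2)(49)(4.4545) = 109.1364.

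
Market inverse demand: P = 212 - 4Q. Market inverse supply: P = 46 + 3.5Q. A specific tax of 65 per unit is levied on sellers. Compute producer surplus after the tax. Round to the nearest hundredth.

317.36

Pre-tax equilibrium: 212 - 4Q = 46 + 3.5Q gives Q* = 22.1333, P* = 123.4667.
A tax on sellers shifts supply up by 65: 212 - 4Q = 46 + 3.5Q + 65, so Q_t = 13.4667. Buyers pay P_b = 158.1333; sellers receive P_s = P_b - 65 = 93.1333.
PS = (1/2)(Q_t)(P_s - 46) = (1/2)(13.4667)(47.1333) = 317.3644.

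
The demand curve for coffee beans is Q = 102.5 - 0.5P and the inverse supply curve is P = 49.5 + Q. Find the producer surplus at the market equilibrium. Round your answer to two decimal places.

Rewriting demand in inverse form: P = 205 - 2Q.
Setting demand equal to supply, 155.5 = 3Q, so Q* = 51.8333 and P* = 101.3333.
Producer surplus is the triangle above supply below P*: (1/2)(51.8333)(101.3333 - 49.5) = (1/2)(51.8333)(51.8333) = 1343.3472.

1343.35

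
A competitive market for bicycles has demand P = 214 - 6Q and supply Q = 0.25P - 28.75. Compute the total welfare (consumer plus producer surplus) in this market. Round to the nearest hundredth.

490.05

Rewriting supply in inverse form: P = 115 + 4Q.
Set 214 - 6Q = 115 + 4Q, which gives 99 = 10Q, so Q* = 9.9 and P* = 214 - 6(9.9) = 154.6.
Total surplus is the full triangle between the curves from 0 to Q*: (1/2)(9.9)(214 - 115) = 490.05.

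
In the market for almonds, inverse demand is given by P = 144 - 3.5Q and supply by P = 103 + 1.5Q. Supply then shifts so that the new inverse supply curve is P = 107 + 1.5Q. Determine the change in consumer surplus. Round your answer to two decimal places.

-21.84

Initial equilibrium: Q_0 = 8.2, P_0 = 115.3; CS_0 = (1/2)(8.2)(28.7) = 117.67, PS_0 = (1/2)(8.2)(12.3) = 50.43.
New equilibrium: 144 - 3.5Q = 107 + 1.5Q gives Q_1 = 7.4, P_1 = 118.1; CS_1 = 95.83, PS_1 = 41.07.
Change in consumer surplus = 95.83 - 117.67 = -21.84.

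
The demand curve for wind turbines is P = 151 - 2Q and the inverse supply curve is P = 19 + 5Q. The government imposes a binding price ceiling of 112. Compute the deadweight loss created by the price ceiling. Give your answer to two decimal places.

Free-market equilibrium: 151 - 2Q = 19 + 5Q gives Q* = 18.8571, P* = 113.2857.
At P = 112, sellers supply (112 - 19)/5 = 18.6 while buyers want more, so the quantity traded is 18.6 at price 112.
The lost-trades triangle has base Q* - 18.6 = 0.2571 and height equal to the gap between the curves at Q = 18.6, which is 113.8 - 112 = 1.8. DWL = (1/2)(0.2571)(1.8) = 0.2314.

0.23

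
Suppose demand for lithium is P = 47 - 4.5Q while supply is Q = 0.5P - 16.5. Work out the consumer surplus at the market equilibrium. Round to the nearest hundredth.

Rewriting supply in inverse form: P = 33 + 2Q.
Setting demand equal to supply, 14 = 6.5Q, so Q* = 2.1538 and P* = 37.3077.
Consumer surplus is the triangle under demand above P*: (1/2)(2.1538)(47 - 37.3077) = (1/2)(2.1538)(9.6923) = 10.4379.

10.44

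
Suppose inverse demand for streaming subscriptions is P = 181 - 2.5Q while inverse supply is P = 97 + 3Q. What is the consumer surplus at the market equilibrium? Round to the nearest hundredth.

Equilibrium: 181 - 2.5Q = 97 + 3Q, so Q* = 15.2727 and P* = 142.8182.
The demand choke price is 181, so CS = (1/2)(Q*)(181 - P*) = (1/2)(15.2727)(38.1818) = 291.5702.

291.57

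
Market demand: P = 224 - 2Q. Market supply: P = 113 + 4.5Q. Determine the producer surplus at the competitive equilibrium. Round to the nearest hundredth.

656.15

Setting demand equal to supply, 111 = 6.5Q, so Q* = 17.0769 and P* = 189.8462.
PS is the area between P* and the supply curve from 0 to Q*: (1/2)(17.0769)(76.8462) = 656.1479.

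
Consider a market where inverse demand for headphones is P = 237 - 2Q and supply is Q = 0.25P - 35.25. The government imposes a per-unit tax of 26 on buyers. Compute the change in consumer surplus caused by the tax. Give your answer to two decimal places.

Rewriting supply in inverse form: P = 141 + 4Q.
Without the tax, 237 - 2Q = 141 + 4Q so Q* = 16 and P* = 205.
A tax on buyers shifts demand down by 26: (237 - 26) - 2Q = 141 + 4Q, so Q_t = 11.6667. Buyers pay P_b = 213.6667; sellers receive P_s = P_b - 26 = 187.6667.
CS falls from (1/2)(16)(32) = 256 to (1/2)(11.6667)(23.3333) = 136.1111, a change of -119.8889.

-119.89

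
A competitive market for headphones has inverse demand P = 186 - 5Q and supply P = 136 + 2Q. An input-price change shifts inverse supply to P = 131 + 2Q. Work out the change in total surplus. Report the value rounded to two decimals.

Initial equilibrium: Q_0 = 7.1429, P_0 = 150.2857; CS_0 = (1/2)(7.1429)(35.7143) = 127.551, PS_0 = (1/2)(7.1429)(14.2857) = 51.0204.
New equilibrium: 186 - 5Q = 131 + 2Q gives Q_1 = 7.8571, P_1 = 146.7143; CS_1 = 154.3367, PS_1 = 61.7347.
Change in total surplus = (154.3367 + 61.7347) - (127.551 + 51.0204) = 37.5.

37.50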